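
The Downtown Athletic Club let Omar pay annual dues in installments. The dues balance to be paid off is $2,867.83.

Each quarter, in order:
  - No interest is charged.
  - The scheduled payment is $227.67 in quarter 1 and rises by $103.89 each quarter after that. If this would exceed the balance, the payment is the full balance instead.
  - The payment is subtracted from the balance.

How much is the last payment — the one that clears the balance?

Quarter 1: $2,867.83 − $227.67 → $2,640.16
Quarter 2: $2,640.16 − $331.56 → $2,308.60
Quarter 3: $2,308.60 − $435.45 → $1,873.15
Quarter 4: $1,873.15 − $539.34 → $1,333.81
Quarter 5: $1,333.81 − $643.23 → $690.58
Quarter 6: $690.58 − $690.58 → $0.00

$690.58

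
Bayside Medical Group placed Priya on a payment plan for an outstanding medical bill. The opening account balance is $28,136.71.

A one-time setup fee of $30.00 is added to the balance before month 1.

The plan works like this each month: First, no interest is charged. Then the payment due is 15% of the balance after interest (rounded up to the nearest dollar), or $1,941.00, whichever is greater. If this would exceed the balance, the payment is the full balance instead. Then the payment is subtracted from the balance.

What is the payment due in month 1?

$4,226.00

Month 1: opening $28,166.71; payment $4,226.00; balance $23,940.71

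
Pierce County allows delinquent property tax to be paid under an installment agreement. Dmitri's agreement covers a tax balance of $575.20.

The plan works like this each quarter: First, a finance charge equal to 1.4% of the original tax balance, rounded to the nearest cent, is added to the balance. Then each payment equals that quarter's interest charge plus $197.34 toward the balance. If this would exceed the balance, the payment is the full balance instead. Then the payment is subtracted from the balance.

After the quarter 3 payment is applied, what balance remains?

Quarter 1: $575.20 +$8.05 interest = $583.25; pay $205.39 → $377.86
Quarter 2: $377.86 +$8.05 interest = $385.91; pay $205.39 → $180.52
Quarter 3: $180.52 +$8.05 interest = $188.57; pay $188.57 → $0.00

$0.00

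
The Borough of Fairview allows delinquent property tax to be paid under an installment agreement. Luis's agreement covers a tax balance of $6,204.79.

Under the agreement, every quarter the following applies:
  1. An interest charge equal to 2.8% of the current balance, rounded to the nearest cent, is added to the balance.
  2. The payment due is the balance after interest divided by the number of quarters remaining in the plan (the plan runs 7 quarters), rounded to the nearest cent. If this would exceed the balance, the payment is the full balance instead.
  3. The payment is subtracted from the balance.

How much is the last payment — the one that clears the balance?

$1,075.42

Quarter 1: $6,204.79 +$173.73 interest = $6,378.52; pay $911.22 → $5,467.30
Quarter 2: $5,467.30 +$153.08 interest = $5,620.38; pay $936.73 → $4,683.65
Quarter 3: $4,683.65 +$131.14 interest = $4,814.79; pay $962.96 → $3,851.83
Quarter 4: $3,851.83 +$107.85 interest = $3,959.68; pay $989.92 → $2,969.76
Quarter 5: $2,969.76 +$83.15 interest = $3,052.91; pay $1,017.64 → $2,035.27
Quarter 6: $2,035.27 +$56.99 interest = $2,092.26; pay $1,046.13 → $1,046.13
Quarter 7: $1,046.13 +$29.29 interest = $1,075.42; pay $1,075.42 → $0.00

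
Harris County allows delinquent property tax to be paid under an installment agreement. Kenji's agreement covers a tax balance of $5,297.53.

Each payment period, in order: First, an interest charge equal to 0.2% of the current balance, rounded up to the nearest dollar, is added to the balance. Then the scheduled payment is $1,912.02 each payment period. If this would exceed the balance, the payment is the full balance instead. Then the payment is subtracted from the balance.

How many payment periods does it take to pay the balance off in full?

Payment period 1: opening $5,297.53; interest $11.00 → $5,308.53; payment $1,912.02; balance $3,396.51
Payment period 2: opening $3,396.51; interest $7.00 → $3,403.51; payment $1,912.02; balance $1,491.49
Payment period 3: opening $1,491.49; interest $3.00 → $1,494.49; payment $1,494.49; balance $0.00
Balance reaches $0.00 in payment period 3.

3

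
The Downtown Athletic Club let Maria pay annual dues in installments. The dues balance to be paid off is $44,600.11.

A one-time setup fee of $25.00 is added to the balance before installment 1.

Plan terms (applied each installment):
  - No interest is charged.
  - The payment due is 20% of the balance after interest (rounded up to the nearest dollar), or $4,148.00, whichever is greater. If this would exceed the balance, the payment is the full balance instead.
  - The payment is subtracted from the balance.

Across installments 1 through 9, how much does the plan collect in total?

$44,625.11

Installment 1: opening $44,625.11; payment $8,926.00; balance $35,699.11
Installment 2: opening $35,699.11; payment $7,140.00; balance $28,559.11
Installment 3: opening $28,559.11; payment $5,712.00; balance $22,847.11
Installment 4: opening $22,847.11; payment $4,570.00; balance $18,277.11
Installment 5: opening $18,277.11; payment $4,148.00; balance $14,129.11
Installment 6: opening $14,129.11; payment $4,148.00; balance $9,981.11
Installment 7: opening $9,981.11; payment $4,148.00; balance $5,833.11
Installment 8: opening $5,833.11; payment $4,148.00; balance $1,685.11
Installment 9: opening $1,685.11; payment $1,685.11; balance $0.00
Total paid: $44,625.11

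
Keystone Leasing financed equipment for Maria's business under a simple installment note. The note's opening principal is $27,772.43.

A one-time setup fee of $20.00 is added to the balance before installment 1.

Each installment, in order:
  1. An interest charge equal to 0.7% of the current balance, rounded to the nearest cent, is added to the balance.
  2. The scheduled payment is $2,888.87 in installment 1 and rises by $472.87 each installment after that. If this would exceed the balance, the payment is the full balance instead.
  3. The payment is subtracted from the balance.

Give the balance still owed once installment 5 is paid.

# | Opening | Interest | Payment | End bal
1 | $27,792.43 | $194.55 | $2,888.87 | $25,098.11
2 | $25,098.11 | $175.69 | $3,361.74 | $21,912.06
3 | $21,912.06 | $153.38 | $3,834.61 | $18,230.83
4 | $18,230.83 | $127.62 | $4,307.48 | $14,050.97
5 | $14,050.97 | $98.36 | $4,780.35 | $9,368.98

$9,368.98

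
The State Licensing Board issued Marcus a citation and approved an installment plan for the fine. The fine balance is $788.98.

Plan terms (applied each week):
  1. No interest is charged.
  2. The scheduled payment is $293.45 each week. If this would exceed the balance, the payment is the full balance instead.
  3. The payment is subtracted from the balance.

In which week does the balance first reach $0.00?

Week 1: $788.98 − $293.45 → $495.53
Week 2: $495.53 − $293.45 → $202.08
Week 3: $202.08 − $202.08 → $0.00
Balance reaches $0.00 in week 3.

3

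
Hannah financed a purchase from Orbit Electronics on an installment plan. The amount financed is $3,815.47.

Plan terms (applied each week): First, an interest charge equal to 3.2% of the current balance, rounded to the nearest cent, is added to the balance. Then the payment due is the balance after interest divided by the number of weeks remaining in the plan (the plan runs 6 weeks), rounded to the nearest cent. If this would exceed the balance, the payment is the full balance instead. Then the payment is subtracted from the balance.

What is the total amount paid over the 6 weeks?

Week 1: opening $3,815.47; interest $122.10 → $3,937.57; payment $656.26; balance $3,281.31
Week 2: opening $3,281.31; interest $105.00 → $3,386.31; payment $677.26; balance $2,709.05
Week 3: opening $2,709.05; interest $86.69 → $2,795.74; payment $698.94; balance $2,096.80
Week 4: opening $2,096.80; interest $67.10 → $2,163.90; payment $721.30; balance $1,442.60
Week 5: opening $1,442.60; interest $46.16 → $1,488.76; payment $744.38; balance $744.38
Week 6: opening $744.38; interest $23.82 → $768.20; payment $768.20; balance $0.00
Total paid: $4,266.34

$4,266.34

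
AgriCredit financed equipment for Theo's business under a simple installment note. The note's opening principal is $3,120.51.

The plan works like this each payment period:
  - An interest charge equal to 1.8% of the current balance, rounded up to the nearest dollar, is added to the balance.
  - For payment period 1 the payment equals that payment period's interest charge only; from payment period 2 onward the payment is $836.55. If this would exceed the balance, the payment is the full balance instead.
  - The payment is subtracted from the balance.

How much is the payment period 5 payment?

Payment period 1: $3,120.51 +$57.00 interest = $3,177.51; pay $57.00 → $3,120.51
Payment period 2: $3,120.51 +$57.00 interest = $3,177.51; pay $836.55 → $2,340.96
Payment period 3: $2,340.96 +$43.00 interest = $2,383.96; pay $836.55 → $1,547.41
Payment period 4: $1,547.41 +$28.00 interest = $1,575.41; pay $836.55 → $738.86
Payment period 5: $738.86 +$14.00 interest = $752.86; pay $752.86 → $0.00

$752.86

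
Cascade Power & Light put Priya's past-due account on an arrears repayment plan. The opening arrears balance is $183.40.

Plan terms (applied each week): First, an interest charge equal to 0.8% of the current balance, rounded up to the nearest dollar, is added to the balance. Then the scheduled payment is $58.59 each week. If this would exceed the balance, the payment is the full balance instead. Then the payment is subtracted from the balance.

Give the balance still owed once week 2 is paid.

Week 1: $183.40 +$2.00 interest = $185.40; pay $58.59 → $126.81
Week 2: $126.81 +$2.00 interest = $128.81; pay $58.59 → $70.22

$70.22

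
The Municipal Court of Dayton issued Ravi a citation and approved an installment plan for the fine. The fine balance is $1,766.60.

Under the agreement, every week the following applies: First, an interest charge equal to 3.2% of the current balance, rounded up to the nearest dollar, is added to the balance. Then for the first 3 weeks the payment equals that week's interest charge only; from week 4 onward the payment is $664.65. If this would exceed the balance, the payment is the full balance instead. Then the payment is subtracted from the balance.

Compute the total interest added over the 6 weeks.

Week 1: $1,766.60 +$57.00 interest = $1,823.60; pay $57.00 → $1,766.60
Week 2: $1,766.60 +$57.00 interest = $1,823.60; pay $57.00 → $1,766.60
Week 3: $1,766.60 +$57.00 interest = $1,823.60; pay $57.00 → $1,766.60
Week 4: $1,766.60 +$57.00 interest = $1,823.60; pay $664.65 → $1,158.95
Week 5: $1,158.95 +$38.00 interest = $1,196.95; pay $664.65 → $532.30
Week 6: $532.30 +$18.00 interest = $550.30; pay $550.30 → $0.00
Total interest: $57.00 + $57.00 + $57.00 + $57.00 + $38.00 + $18.00 = $284.00

$284.00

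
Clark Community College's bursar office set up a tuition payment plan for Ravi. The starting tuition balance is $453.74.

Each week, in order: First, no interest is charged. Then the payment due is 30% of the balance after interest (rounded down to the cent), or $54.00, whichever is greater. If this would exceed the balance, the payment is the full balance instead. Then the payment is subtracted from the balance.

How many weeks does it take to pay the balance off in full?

6

Week 1: opening $453.74; payment $136.12; balance $317.62
Week 2: opening $317.62; payment $95.28; balance $222.34
Week 3: opening $222.34; payment $66.70; balance $155.64
Week 4: opening $155.64; payment $54.00; balance $101.64
Week 5: opening $101.64; payment $54.00; balance $47.64
Week 6: opening $47.64; payment $47.64; balance $0.00
Balance reaches $0.00 in week 6.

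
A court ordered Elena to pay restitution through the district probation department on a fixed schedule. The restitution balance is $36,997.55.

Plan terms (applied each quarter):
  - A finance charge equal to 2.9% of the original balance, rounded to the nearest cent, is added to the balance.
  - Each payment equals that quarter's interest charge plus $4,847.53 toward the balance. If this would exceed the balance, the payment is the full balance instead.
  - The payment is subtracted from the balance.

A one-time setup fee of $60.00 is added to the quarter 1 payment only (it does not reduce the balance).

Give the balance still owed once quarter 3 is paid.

# | Opening | Interest | Payment | Fee | End bal
1 | $36,997.55 | $1,072.93 | $5,920.46 | $60.00 | $32,150.02
2 | $32,150.02 | $1,072.93 | $5,920.46 | — | $27,302.49
3 | $27,302.49 | $1,072.93 | $5,920.46 | — | $22,454.96

$22,454.96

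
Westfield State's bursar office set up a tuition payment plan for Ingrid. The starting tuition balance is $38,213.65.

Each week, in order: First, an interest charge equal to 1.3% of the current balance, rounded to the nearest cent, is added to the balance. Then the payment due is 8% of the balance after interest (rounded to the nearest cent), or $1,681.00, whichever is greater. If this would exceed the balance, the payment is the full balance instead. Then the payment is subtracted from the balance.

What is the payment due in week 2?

Week 1: opening $38,213.65; interest $496.78 → $38,710.43; payment $3,096.83; balance $35,613.60
Week 2: opening $35,613.60; interest $462.98 → $36,076.58; payment $2,886.13; balance $33,190.45

$2,886.13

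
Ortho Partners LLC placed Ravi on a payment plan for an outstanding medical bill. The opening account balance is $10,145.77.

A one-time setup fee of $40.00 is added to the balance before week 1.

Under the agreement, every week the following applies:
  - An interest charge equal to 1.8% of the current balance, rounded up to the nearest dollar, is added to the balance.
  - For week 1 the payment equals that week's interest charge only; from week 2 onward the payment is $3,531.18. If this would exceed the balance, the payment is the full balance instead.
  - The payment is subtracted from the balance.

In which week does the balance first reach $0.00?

Week 1: opening $10,185.77; interest $184.00 → $10,369.77; payment $184.00; balance $10,185.77
Week 2: opening $10,185.77; interest $184.00 → $10,369.77; payment $3,531.18; balance $6,838.59
Week 3: opening $6,838.59; interest $124.00 → $6,962.59; payment $3,531.18; balance $3,431.41
Week 4: opening $3,431.41; interest $62.00 → $3,493.41; payment $3,493.41; balance $0.00
Balance reaches $0.00 in week 4.

4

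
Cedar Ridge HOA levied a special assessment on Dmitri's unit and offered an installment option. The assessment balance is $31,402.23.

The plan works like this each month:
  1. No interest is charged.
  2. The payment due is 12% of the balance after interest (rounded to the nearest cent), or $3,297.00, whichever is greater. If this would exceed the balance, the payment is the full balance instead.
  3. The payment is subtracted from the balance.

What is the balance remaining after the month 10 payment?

# | Opening | Payment | End bal
1 | $31,402.23 | $3,768.27 | $27,633.96
2 | $27,633.96 | $3,316.08 | $24,317.88
3 | $24,317.88 | $3,297.00 | $21,020.88
4 | $21,020.88 | $3,297.00 | $17,723.88
5 | $17,723.88 | $3,297.00 | $14,426.88
6 | $14,426.88 | $3,297.00 | $11,129.88
7 | $11,129.88 | $3,297.00 | $7,832.88
8 | $7,832.88 | $3,297.00 | $4,535.88
9 | $4,535.88 | $3,297.00 | $1,238.88
10 | $1,238.88 | $1,238.88 | $0.00

$0.00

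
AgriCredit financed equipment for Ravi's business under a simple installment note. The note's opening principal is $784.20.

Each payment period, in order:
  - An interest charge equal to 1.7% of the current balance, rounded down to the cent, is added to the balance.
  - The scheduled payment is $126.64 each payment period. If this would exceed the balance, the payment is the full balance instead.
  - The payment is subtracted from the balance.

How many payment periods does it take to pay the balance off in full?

# | Opening | Interest | Payment | End bal
1 | $784.20 | $13.33 | $126.64 | $670.89
2 | $670.89 | $11.40 | $126.64 | $555.65
3 | $555.65 | $9.44 | $126.64 | $438.45
4 | $438.45 | $7.45 | $126.64 | $319.26
5 | $319.26 | $5.42 | $126.64 | $198.04
6 | $198.04 | $3.36 | $126.64 | $74.76
7 | $74.76 | $1.27 | $76.03 | $0.00
Balance reaches $0.00 in payment period 7.

7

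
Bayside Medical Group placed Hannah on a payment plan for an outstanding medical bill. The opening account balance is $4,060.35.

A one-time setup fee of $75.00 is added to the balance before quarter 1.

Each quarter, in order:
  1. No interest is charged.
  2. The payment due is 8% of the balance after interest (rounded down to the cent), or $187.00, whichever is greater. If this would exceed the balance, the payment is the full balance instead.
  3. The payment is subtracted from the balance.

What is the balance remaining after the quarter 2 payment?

Quarter 1: $4,135.35 − $330.82 → $3,804.53
Quarter 2: $3,804.53 − $304.36 → $3,500.17

$3,500.17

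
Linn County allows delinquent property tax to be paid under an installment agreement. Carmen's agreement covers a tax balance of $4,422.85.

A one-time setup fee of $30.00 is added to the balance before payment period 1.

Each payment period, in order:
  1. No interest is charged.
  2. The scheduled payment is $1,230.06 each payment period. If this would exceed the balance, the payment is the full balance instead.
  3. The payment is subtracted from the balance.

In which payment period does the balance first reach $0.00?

4

Payment period 1: opening $4,452.85; payment $1,230.06; balance $3,222.79
Payment period 2: opening $3,222.79; payment $1,230.06; balance $1,992.73
Payment period 3: opening $1,992.73; payment $1,230.06; balance $762.67
Payment period 4: opening $762.67; payment $762.67; balance $0.00
Balance reaches $0.00 in payment period 4.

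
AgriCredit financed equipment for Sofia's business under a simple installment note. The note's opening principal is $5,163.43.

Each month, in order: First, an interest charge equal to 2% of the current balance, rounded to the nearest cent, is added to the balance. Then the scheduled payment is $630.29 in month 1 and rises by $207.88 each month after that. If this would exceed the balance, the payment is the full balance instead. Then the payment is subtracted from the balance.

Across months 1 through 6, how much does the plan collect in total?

$5,536.25

Month 1: $5,163.43 +$103.27 interest = $5,266.70; pay $630.29 → $4,636.41
Month 2: $4,636.41 +$92.73 interest = $4,729.14; pay $838.17 → $3,890.97
Month 3: $3,890.97 +$77.82 interest = $3,968.79; pay $1,046.05 → $2,922.74
Month 4: $2,922.74 +$58.45 interest = $2,981.19; pay $1,253.93 → $1,727.26
Month 5: $1,727.26 +$34.55 interest = $1,761.81; pay $1,461.81 → $300.00
Month 6: $300.00 +$6.00 interest = $306.00; pay $306.00 → $0.00
Total paid: $5,536.25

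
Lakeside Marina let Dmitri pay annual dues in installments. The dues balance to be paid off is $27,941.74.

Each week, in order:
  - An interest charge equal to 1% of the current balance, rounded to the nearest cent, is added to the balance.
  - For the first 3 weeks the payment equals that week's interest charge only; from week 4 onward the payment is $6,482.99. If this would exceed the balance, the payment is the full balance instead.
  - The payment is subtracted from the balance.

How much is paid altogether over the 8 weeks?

Week 1: opening $27,941.74; interest $279.42 → $28,221.16; payment $279.42; balance $27,941.74
Week 2: opening $27,941.74; interest $279.42 → $28,221.16; payment $279.42; balance $27,941.74
Week 3: opening $27,941.74; interest $279.42 → $28,221.16; payment $279.42; balance $27,941.74
Week 4: opening $27,941.74; interest $279.42 → $28,221.16; payment $6,482.99; balance $21,738.17
Week 5: opening $21,738.17; interest $217.38 → $21,955.55; payment $6,482.99; balance $15,472.56
Week 6: opening $15,472.56; interest $154.73 → $15,627.29; payment $6,482.99; balance $9,144.30
Week 7: opening $9,144.30; interest $91.44 → $9,235.74; payment $6,482.99; balance $2,752.75
Week 8: opening $2,752.75; interest $27.53 → $2,780.28; payment $2,780.28; balance $0.00
Total paid: $29,550.50

$29,550.50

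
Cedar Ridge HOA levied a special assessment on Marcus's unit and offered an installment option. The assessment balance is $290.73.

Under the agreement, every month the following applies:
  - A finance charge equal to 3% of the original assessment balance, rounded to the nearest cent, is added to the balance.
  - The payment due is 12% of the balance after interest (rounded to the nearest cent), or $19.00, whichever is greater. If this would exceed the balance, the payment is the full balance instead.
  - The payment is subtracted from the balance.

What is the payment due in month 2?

Month 1: opening $290.73; interest $8.72 → $299.45; payment $35.93; balance $263.52
Month 2: opening $263.52; interest $8.72 → $272.24; payment $32.67; balance $239.57

$32.67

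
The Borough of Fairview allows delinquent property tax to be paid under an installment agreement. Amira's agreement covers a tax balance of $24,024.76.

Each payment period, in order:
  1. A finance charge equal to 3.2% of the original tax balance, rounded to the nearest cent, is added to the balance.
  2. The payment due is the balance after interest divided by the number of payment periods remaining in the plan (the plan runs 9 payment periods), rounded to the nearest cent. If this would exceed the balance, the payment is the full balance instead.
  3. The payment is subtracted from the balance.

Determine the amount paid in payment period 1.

# | Opening | Interest | Payment | End bal
1 | $24,024.76 | $768.79 | $2,754.84 | $22,038.71

$2,754.84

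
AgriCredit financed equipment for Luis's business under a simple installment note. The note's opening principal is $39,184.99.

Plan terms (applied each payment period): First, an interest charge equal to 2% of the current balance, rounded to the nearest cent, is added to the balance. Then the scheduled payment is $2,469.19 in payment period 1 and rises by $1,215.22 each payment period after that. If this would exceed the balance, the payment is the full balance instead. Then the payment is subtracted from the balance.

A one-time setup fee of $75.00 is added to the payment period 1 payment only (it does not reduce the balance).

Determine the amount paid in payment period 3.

$4,899.63

Payment period 1: opening $39,184.99; interest $783.70 → $39,968.69; payment $2,469.19 (+ $75.00 fee); balance $37,499.50
Payment period 2: opening $37,499.50; interest $749.99 → $38,249.49; payment $3,684.41; balance $34,565.08
Payment period 3: opening $34,565.08; interest $691.30 → $35,256.38; payment $4,899.63; balance $30,356.75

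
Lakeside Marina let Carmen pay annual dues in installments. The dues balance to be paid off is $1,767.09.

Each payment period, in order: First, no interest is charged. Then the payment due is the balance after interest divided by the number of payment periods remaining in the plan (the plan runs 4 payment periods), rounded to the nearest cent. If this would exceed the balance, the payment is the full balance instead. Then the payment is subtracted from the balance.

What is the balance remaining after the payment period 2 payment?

Payment period 1: $1,767.09 − $441.77 → $1,325.32
Payment period 2: $1,325.32 − $441.77 → $883.55

$883.55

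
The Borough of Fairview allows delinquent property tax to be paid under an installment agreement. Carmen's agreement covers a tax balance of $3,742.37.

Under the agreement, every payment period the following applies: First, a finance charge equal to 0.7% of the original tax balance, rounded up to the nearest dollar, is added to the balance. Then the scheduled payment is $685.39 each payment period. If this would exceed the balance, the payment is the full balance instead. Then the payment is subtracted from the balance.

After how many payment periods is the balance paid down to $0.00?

6

Payment period 1: $3,742.37 +$27.00 interest = $3,769.37; pay $685.39 → $3,083.98
Payment period 2: $3,083.98 +$27.00 interest = $3,110.98; pay $685.39 → $2,425.59
Payment period 3: $2,425.59 +$27.00 interest = $2,452.59; pay $685.39 → $1,767.20
Payment period 4: $1,767.20 +$27.00 interest = $1,794.20; pay $685.39 → $1,108.81
Payment period 5: $1,108.81 +$27.00 interest = $1,135.81; pay $685.39 → $450.42
Payment period 6: $450.42 +$27.00 interest = $477.42; pay $477.42 → $0.00
Balance reaches $0.00 in payment period 6.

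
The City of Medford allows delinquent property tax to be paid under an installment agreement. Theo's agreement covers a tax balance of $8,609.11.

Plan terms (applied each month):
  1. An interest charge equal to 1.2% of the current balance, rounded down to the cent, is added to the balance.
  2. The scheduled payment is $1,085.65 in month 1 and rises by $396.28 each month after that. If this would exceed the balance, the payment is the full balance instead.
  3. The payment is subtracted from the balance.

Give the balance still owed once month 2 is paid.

# | Opening | Interest | Payment | End bal
1 | $8,609.11 | $103.30 | $1,085.65 | $7,626.76
2 | $7,626.76 | $91.52 | $1,481.93 | $6,236.35

$6,236.35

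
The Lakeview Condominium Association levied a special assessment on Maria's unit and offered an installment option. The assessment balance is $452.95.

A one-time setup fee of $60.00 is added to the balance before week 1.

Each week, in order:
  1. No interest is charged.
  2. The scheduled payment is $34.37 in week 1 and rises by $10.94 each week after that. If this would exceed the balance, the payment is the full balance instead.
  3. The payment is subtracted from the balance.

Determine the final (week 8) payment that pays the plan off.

$42.62

# | Opening | Payment | End bal
1 | $512.95 | $34.37 | $478.58
2 | $478.58 | $45.31 | $433.27
3 | $433.27 | $56.25 | $377.02
4 | $377.02 | $67.19 | $309.83
5 | $309.83 | $78.13 | $231.70
6 | $231.70 | $89.07 | $142.63
7 | $142.63 | $100.01 | $42.62
8 | $42.62 | $42.62 | $0.00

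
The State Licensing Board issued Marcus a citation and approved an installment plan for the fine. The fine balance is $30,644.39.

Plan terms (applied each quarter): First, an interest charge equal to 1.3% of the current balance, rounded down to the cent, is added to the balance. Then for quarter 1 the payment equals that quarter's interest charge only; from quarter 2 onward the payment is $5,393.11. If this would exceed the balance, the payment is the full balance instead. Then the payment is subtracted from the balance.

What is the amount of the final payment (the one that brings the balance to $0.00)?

$5,078.04

Quarter 1: opening $30,644.39; interest $398.37 → $31,042.76; payment $398.37; balance $30,644.39
Quarter 2: opening $30,644.39; interest $398.37 → $31,042.76; payment $5,393.11; balance $25,649.65
Quarter 3: opening $25,649.65; interest $333.44 → $25,983.09; payment $5,393.11; balance $20,589.98
Quarter 4: opening $20,589.98; interest $267.66 → $20,857.64; payment $5,393.11; balance $15,464.53
Quarter 5: opening $15,464.53; interest $201.03 → $15,665.56; payment $5,393.11; balance $10,272.45
Quarter 6: opening $10,272.45; interest $133.54 → $10,405.99; payment $5,393.11; balance $5,012.88
Quarter 7: opening $5,012.88; interest $65.16 → $5,078.04; payment $5,078.04; balance $0.00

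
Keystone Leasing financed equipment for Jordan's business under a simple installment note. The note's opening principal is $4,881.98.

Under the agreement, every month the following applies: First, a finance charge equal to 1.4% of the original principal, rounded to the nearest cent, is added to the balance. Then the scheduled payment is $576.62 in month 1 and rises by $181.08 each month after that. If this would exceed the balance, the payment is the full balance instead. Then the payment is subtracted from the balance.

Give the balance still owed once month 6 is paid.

$0.00

# | Opening | Interest | Payment | End bal
1 | $4,881.98 | $68.35 | $576.62 | $4,373.71
2 | $4,373.71 | $68.35 | $757.70 | $3,684.36
3 | $3,684.36 | $68.35 | $938.78 | $2,813.93
4 | $2,813.93 | $68.35 | $1,119.86 | $1,762.42
5 | $1,762.42 | $68.35 | $1,300.94 | $529.83
6 | $529.83 | $68.35 | $598.18 | $0.00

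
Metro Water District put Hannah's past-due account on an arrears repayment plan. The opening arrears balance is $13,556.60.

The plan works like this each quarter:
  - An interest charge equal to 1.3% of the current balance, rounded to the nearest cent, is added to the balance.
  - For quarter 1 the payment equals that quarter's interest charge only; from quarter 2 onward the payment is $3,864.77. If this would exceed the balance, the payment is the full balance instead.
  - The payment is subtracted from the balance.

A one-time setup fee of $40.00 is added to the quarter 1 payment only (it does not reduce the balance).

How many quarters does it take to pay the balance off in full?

Quarter 1: $13,556.60 +$176.24 interest = $13,732.84; pay $176.24 (+ $40.00 fee) → $13,556.60
Quarter 2: $13,556.60 +$176.24 interest = $13,732.84; pay $3,864.77 → $9,868.07
Quarter 3: $9,868.07 +$128.28 interest = $9,996.35; pay $3,864.77 → $6,131.58
Quarter 4: $6,131.58 +$79.71 interest = $6,211.29; pay $3,864.77 → $2,346.52
Quarter 5: $2,346.52 +$30.50 interest = $2,377.02; pay $2,377.02 → $0.00
Balance reaches $0.00 in quarter 5.

5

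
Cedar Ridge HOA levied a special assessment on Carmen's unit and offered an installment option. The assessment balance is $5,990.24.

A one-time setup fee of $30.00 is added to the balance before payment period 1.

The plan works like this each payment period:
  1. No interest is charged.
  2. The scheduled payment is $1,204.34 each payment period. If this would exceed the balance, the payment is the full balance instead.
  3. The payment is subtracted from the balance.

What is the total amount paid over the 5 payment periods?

Payment period 1: $6,020.24 − $1,204.34 → $4,815.90
Payment period 2: $4,815.90 − $1,204.34 → $3,611.56
Payment period 3: $3,611.56 − $1,204.34 → $2,407.22
Payment period 4: $2,407.22 − $1,204.34 → $1,202.88
Payment period 5: $1,202.88 − $1,202.88 → $0.00
Total paid: $6,020.24

$6,020.24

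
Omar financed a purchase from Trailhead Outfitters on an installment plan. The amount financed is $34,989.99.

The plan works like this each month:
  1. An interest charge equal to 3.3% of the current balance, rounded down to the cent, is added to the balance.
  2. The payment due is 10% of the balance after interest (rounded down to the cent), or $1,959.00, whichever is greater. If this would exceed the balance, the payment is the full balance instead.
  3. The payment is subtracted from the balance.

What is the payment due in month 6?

Month 1: $34,989.99 +$1,154.66 interest = $36,144.65; pay $3,614.46 → $32,530.19
Month 2: $32,530.19 +$1,073.49 interest = $33,603.68; pay $3,360.36 → $30,243.32
Month 3: $30,243.32 +$998.02 interest = $31,241.34; pay $3,124.13 → $28,117.21
Month 4: $28,117.21 +$927.86 interest = $29,045.07; pay $2,904.50 → $26,140.57
Month 5: $26,140.57 +$862.63 interest = $27,003.20; pay $2,700.32 → $24,302.88
Month 6: $24,302.88 +$801.99 interest = $25,104.87; pay $2,510.48 → $22,594.39

$2,510.48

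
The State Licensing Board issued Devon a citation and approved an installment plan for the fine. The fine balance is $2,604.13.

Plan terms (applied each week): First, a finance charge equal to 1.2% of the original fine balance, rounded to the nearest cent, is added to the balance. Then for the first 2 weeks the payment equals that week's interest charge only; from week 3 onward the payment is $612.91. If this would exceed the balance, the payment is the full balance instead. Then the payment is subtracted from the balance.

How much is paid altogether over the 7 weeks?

Week 1: $2,604.13 +$31.25 interest = $2,635.38; pay $31.25 → $2,604.13
Week 2: $2,604.13 +$31.25 interest = $2,635.38; pay $31.25 → $2,604.13
Week 3: $2,604.13 +$31.25 interest = $2,635.38; pay $612.91 → $2,022.47
Week 4: $2,022.47 +$31.25 interest = $2,053.72; pay $612.91 → $1,440.81
Week 5: $1,440.81 +$31.25 interest = $1,472.06; pay $612.91 → $859.15
Week 6: $859.15 +$31.25 interest = $890.40; pay $612.91 → $277.49
Week 7: $277.49 +$31.25 interest = $308.74; pay $308.74 → $0.00
Total paid: $2,822.88

$2,822.88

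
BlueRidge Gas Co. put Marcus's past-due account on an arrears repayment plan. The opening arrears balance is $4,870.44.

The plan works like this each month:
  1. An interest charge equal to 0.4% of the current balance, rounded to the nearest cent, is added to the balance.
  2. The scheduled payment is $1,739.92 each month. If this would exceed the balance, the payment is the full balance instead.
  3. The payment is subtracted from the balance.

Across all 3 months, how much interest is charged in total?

Month 1: opening $4,870.44; interest $19.48 → $4,889.92; payment $1,739.92; balance $3,150.00
Month 2: opening $3,150.00; interest $12.60 → $3,162.60; payment $1,739.92; balance $1,422.68
Month 3: opening $1,422.68; interest $5.69 → $1,428.37; payment $1,428.37; balance $0.00
Total interest: $19.48 + $12.60 + $5.69 = $37.77

$37.77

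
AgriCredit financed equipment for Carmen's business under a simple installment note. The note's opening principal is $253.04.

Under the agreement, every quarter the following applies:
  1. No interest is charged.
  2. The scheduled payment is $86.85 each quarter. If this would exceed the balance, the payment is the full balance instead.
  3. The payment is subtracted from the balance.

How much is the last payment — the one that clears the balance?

Quarter 1: $253.04 − $86.85 → $166.19
Quarter 2: $166.19 − $86.85 → $79.34
Quarter 3: $79.34 − $79.34 → $0.00

$79.34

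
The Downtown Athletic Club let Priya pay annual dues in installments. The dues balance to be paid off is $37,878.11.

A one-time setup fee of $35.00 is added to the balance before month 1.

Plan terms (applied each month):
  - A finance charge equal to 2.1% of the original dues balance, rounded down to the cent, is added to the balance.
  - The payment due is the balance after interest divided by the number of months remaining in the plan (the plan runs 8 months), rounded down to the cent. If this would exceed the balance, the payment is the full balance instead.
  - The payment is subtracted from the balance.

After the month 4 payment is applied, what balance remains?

$20,975.48

Month 1: opening $37,913.11; interest $795.44 → $38,708.55; payment $4,838.56; balance $33,869.99
Month 2: opening $33,869.99; interest $795.44 → $34,665.43; payment $4,952.20; balance $29,713.23
Month 3: opening $29,713.23; interest $795.44 → $30,508.67; payment $5,084.77; balance $25,423.90
Month 4: opening $25,423.90; interest $795.44 → $26,219.34; payment $5,243.86; balance $20,975.48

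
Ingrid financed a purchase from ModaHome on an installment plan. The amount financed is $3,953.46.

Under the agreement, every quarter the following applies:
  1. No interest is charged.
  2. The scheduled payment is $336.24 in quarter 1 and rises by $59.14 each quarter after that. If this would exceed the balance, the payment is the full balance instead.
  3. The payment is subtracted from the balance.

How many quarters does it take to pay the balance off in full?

8

# | Opening | Payment | End bal
1 | $3,953.46 | $336.24 | $3,617.22
2 | $3,617.22 | $395.38 | $3,221.84
3 | $3,221.84 | $454.52 | $2,767.32
4 | $2,767.32 | $513.66 | $2,253.66
5 | $2,253.66 | $572.80 | $1,680.86
6 | $1,680.86 | $631.94 | $1,048.92
7 | $1,048.92 | $691.08 | $357.84
8 | $357.84 | $357.84 | $0.00
Balance reaches $0.00 in quarter 8.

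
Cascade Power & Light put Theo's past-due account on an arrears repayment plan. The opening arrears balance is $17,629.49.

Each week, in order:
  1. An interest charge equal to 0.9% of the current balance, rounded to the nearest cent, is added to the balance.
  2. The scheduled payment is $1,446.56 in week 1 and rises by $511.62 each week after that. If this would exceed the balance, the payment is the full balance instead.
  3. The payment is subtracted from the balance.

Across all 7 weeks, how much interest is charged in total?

Week 1: opening $17,629.49; interest $158.67 → $17,788.16; payment $1,446.56; balance $16,341.60
Week 2: opening $16,341.60; interest $147.07 → $16,488.67; payment $1,958.18; balance $14,530.49
Week 3: opening $14,530.49; interest $130.77 → $14,661.26; payment $2,469.80; balance $12,191.46
Week 4: opening $12,191.46; interest $109.72 → $12,301.18; payment $2,981.42; balance $9,319.76
Week 5: opening $9,319.76; interest $83.88 → $9,403.64; payment $3,493.04; balance $5,910.60
Week 6: opening $5,910.60; interest $53.20 → $5,963.80; payment $4,004.66; balance $1,959.14
Week 7: opening $1,959.14; interest $17.63 → $1,976.77; payment $1,976.77; balance $0.00
Total interest: $158.67 + $147.07 + $130.77 + $109.72 + $83.88 + $53.20 + $17.63 = $700.94

$700.94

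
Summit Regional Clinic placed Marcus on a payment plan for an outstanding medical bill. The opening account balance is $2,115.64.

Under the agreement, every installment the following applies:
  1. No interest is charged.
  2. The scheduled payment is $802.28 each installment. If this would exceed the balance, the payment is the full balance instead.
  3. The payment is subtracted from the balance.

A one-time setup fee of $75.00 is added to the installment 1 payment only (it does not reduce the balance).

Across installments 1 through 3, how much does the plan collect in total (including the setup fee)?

Installment 1: opening $2,115.64; payment $802.28 (+ $75.00 fee); balance $1,313.36
Installment 2: opening $1,313.36; payment $802.28; balance $511.08
Installment 3: opening $511.08; payment $511.08; balance $0.00
Total paid: $2,190.64

$2,190.64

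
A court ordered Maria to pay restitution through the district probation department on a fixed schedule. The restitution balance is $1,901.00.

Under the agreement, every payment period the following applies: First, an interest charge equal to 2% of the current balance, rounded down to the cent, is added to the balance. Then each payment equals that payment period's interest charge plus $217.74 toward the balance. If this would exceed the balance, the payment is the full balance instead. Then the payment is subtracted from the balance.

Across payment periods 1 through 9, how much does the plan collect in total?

Payment period 1: opening $1,901.00; interest $38.02 → $1,939.02; payment $255.76; balance $1,683.26
Payment period 2: opening $1,683.26; interest $33.66 → $1,716.92; payment $251.40; balance $1,465.52
Payment period 3: opening $1,465.52; interest $29.31 → $1,494.83; payment $247.05; balance $1,247.78
Payment period 4: opening $1,247.78; interest $24.95 → $1,272.73; payment $242.69; balance $1,030.04
Payment period 5: opening $1,030.04; interest $20.60 → $1,050.64; payment $238.34; balance $812.30
Payment period 6: opening $812.30; interest $16.24 → $828.54; payment $233.98; balance $594.56
Payment period 7: opening $594.56; interest $11.89 → $606.45; payment $229.63; balance $376.82
Payment period 8: opening $376.82; interest $7.53 → $384.35; payment $225.27; balance $159.08
Payment period 9: opening $159.08; interest $3.18 → $162.26; payment $162.26; balance $0.00
Total paid: $2,086.38

$2,086.38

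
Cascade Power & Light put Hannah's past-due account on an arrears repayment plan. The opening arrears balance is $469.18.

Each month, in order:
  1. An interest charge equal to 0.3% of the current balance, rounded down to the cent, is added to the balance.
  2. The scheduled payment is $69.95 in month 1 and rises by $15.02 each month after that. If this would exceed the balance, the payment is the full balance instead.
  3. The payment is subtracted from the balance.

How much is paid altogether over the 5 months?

Month 1: opening $469.18; interest $1.40 → $470.58; payment $69.95; balance $400.63
Month 2: opening $400.63; interest $1.20 → $401.83; payment $84.97; balance $316.86
Month 3: opening $316.86; interest $0.95 → $317.81; payment $99.99; balance $217.82
Month 4: opening $217.82; interest $0.65 → $218.47; payment $115.01; balance $103.46
Month 5: opening $103.46; interest $0.31 → $103.77; payment $103.77; balance $0.00
Total paid: $473.69

$473.69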